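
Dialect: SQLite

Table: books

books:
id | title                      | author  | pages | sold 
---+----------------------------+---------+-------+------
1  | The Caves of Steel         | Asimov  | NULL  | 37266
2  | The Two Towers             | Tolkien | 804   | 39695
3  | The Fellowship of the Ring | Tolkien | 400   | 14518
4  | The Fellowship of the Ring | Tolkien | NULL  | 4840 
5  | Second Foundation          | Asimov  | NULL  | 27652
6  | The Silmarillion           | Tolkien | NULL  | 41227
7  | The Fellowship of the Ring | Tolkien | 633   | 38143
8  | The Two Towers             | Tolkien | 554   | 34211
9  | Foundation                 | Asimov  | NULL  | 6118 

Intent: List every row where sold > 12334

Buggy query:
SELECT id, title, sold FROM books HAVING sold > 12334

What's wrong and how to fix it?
Bug: HAVING filters the output of aggregation, but this query has no GROUP BY and no aggregate functions, so SQLite rejects it (HAVING clause on a non-aggregate query); the condition here is per row

Fix: Use WHERE for row-level filtering

Corrected query:
SELECT id, title, sold FROM books WHERE sold > 12334

Result:
id | title                      | sold 
---+----------------------------+------
1  | The Caves of Steel         | 37266
2  | The Two Towers             | 39695
3  | The Fellowship of the Ring | 14518
5  | Second Foundation          | 27652
6  | The Silmarillion           | 41227
7  | The Fellowship of the Ring | 38143
8  | The Two Towers             | 34211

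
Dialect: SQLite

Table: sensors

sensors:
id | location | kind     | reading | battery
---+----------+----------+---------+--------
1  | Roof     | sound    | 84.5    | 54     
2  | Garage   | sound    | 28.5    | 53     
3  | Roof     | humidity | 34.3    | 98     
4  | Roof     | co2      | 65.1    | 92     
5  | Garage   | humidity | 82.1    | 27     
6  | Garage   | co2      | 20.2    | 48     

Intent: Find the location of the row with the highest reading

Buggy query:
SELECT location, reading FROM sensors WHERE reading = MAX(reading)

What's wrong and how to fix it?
Bug: WHERE is evaluated per row; an aggregate over the whole table isn't defined there

Fix: Use a subquery: WHERE reading = (SELECT MAX(reading) FROM sensors)

Corrected query:
SELECT location, reading FROM sensors WHERE reading = (SELECT MAX(reading) FROM sensors)

Result:
location | reading
---------+--------
Roof     | 84.5   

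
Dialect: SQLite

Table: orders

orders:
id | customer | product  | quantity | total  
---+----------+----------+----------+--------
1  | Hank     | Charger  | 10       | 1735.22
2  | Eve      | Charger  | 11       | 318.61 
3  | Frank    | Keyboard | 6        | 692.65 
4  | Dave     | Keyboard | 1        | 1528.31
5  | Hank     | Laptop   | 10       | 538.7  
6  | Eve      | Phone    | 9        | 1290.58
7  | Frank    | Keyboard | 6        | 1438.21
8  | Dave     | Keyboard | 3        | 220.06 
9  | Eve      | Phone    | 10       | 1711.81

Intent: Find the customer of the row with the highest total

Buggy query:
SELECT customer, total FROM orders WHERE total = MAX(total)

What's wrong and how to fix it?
Bug: MAX(total) is an aggregate and cannot be used directly in WHERE

Fix: Wrap MAX in a scalar subquery so WHERE compares against a single value

Corrected query:
SELECT customer, total FROM orders WHERE total = (SELECT MAX(total) FROM orders)

Result:
customer | total  
---------+--------
Hank     | 1735.22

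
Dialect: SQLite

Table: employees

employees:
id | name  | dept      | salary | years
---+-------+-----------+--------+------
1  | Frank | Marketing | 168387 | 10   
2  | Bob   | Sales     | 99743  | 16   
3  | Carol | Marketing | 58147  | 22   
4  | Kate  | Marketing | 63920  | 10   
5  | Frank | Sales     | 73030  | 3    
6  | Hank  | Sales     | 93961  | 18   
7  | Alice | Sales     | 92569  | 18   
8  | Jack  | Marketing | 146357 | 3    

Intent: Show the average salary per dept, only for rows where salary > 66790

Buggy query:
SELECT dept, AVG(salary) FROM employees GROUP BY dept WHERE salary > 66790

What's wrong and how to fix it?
Bug: WHERE cannot follow GROUP BY

Fix: Place WHERE between FROM and GROUP BY

Corrected query:
SELECT dept, AVG(salary) FROM employees WHERE salary > 66790 GROUP BY dept

Result:
dept      | AVG(salary)
----------+------------
Marketing | 157372     
Sales     | 89825.75   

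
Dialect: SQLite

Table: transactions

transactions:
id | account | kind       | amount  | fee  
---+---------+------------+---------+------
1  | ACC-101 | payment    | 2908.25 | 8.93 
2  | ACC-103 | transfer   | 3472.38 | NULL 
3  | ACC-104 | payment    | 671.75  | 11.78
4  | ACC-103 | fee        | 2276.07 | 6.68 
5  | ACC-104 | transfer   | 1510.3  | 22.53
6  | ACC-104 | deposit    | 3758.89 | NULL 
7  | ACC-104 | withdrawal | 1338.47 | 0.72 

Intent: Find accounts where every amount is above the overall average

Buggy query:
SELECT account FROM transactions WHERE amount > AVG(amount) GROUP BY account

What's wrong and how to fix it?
Bug: AVG() is an aggregate; it can't sit directly in WHERE

Fix: Compute the overall average in a scalar subquery and compare each group's MIN against it in HAVING

Corrected query:
SELECT account FROM transactions GROUP BY account HAVING MIN(amount) > (SELECT AVG(amount) FROM transactions)

Result:
account
-------
ACC-101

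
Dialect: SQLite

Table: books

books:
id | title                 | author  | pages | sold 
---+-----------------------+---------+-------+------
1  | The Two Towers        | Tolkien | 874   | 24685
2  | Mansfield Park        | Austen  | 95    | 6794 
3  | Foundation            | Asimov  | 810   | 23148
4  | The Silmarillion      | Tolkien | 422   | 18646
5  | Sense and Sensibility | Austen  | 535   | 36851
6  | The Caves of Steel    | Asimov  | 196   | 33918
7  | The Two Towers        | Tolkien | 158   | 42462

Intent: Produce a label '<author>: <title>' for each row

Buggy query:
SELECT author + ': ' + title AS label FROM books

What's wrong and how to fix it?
Bug: SQLite uses || for string concatenation; + coerces text to numbers (yielding 0)

Fix: Replace + with || to concatenate text

Corrected query:
SELECT author || ': ' || title AS label FROM books

Result:
label                        
-----------------------------
Tolkien: The Two Towers      
Austen: Mansfield Park       
Asimov: Foundation           
Tolkien: The Silmarillion    
Austen: Sense and Sensibility
Asimov: The Caves of Steel   
Tolkien: The Two Towers      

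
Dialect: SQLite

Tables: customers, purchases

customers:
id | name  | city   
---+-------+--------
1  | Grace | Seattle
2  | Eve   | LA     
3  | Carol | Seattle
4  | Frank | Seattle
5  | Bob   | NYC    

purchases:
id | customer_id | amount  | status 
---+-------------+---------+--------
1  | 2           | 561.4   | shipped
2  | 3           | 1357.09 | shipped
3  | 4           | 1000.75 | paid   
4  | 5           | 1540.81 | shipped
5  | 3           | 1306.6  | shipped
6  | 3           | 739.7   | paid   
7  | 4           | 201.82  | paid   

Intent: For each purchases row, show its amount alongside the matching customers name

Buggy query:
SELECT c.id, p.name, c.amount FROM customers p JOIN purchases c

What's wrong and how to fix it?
Bug: JOIN with no ON clause produces a cartesian product; every purchases row pairs with every customers row

Fix: Specify the join condition linking the foreign key to the parent id

Corrected query:
SELECT c.id, p.name, c.amount FROM customers p JOIN purchases c ON c.customer_id = p.id

Result:
id | name  | amount 
---+-------+--------
1  | Eve   | 561.4  
2  | Carol | 1357.09
3  | Frank | 1000.75
4  | Bob   | 1540.81
5  | Carol | 1306.6 
6  | Carol | 739.7  
7  | Frank | 201.82 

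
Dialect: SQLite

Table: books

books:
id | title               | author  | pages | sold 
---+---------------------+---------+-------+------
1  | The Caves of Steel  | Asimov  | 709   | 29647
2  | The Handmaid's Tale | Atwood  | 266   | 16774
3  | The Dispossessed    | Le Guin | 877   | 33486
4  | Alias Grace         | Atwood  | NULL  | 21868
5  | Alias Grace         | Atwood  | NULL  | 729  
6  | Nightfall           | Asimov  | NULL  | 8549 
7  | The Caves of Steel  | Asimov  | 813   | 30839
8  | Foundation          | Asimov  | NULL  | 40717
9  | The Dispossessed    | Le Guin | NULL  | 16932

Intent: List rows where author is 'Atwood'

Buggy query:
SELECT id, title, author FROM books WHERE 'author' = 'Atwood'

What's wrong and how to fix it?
Bug: Single quotes denote string literals in SQL; the column name is being compared as a constant string

Fix: Reference the column as author without single quotes

Corrected query:
SELECT id, title, author FROM books WHERE author = 'Atwood'

Result:
id | title               | author
---+---------------------+-------
2  | The Handmaid's Tale | Atwood
4  | Alias Grace         | Atwood
5  | Alias Grace         | Atwood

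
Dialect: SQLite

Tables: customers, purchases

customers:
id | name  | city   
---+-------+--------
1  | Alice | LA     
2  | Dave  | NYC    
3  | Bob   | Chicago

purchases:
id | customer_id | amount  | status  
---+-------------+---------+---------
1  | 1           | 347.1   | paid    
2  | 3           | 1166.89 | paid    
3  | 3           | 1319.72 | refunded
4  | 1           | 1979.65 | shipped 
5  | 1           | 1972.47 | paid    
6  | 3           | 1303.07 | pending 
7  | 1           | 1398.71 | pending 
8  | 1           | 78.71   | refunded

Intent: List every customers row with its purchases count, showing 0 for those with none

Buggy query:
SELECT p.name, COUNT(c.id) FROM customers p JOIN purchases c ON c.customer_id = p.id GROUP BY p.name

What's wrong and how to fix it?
Bug: An inner join excludes parents with zero children

Fix: Switch to LEFT JOIN to retain unmatched parent rows

Corrected query:
SELECT p.name, COUNT(c.id) FROM customers p LEFT JOIN purchases c ON c.customer_id = p.id GROUP BY p.name

Result:
name  | COUNT(c.id)
------+------------
Alice | 5          
Bob   | 3          
Dave  | 0          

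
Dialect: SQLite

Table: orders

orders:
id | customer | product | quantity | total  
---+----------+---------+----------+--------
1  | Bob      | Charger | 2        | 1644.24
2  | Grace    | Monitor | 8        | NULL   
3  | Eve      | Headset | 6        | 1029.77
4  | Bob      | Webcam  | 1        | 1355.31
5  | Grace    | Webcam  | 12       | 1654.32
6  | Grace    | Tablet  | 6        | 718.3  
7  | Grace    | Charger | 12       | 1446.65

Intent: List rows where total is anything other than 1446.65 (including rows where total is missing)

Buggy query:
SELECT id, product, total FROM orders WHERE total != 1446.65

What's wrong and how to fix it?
Bug: Inequality against NULL is unknown, not true; rows with NULL are dropped

Fix: Add an explicit OR total IS NULL to include the missing-value rows

Corrected query:
SELECT id, product, total FROM orders WHERE total != 1446.65 OR total IS NULL

Result:
id | product | total  
---+---------+--------
1  | Charger | 1644.24
2  | Monitor | NULL   
3  | Headset | 1029.77
4  | Webcam  | 1355.31
5  | Webcam  | 1654.32
6  | Tablet  | 718.3  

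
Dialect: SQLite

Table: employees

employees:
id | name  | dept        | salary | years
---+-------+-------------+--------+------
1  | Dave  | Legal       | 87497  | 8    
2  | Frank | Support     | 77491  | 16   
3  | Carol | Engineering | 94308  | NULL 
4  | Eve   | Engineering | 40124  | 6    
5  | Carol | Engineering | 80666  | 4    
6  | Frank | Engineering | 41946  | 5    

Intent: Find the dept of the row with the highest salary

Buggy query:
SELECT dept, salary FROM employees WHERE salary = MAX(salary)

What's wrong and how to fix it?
Bug: WHERE is evaluated per row; an aggregate over the whole table isn't defined there

Fix: Use a subquery: WHERE salary = (SELECT MAX(salary) FROM employees)

Corrected query:
SELECT dept, salary FROM employees WHERE salary = (SELECT MAX(salary) FROM employees)

Result:
dept        | salary
------------+-------
Engineering | 94308 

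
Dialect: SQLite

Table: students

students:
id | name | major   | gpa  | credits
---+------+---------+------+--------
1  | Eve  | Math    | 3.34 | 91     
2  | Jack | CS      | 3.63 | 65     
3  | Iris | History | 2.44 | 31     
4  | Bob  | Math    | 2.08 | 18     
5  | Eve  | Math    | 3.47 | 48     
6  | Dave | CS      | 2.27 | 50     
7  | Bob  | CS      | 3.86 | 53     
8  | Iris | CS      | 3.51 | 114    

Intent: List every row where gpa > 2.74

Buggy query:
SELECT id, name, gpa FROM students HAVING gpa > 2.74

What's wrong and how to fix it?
Bug: HAVING filters the output of aggregation, but this query has no GROUP BY and no aggregate functions, so SQLite rejects it (HAVING clause on a non-aggregate query); the condition here is per row

Fix: Replace HAVING with WHERE since the condition applies to individual rows

Corrected query:
SELECT id, name, gpa FROM students WHERE gpa > 2.74

Result:
id | name | gpa 
---+------+-----
1  | Eve  | 3.34
2  | Jack | 3.63
5  | Eve  | 3.47
7  | Bob  | 3.86
8  | Iris | 3.51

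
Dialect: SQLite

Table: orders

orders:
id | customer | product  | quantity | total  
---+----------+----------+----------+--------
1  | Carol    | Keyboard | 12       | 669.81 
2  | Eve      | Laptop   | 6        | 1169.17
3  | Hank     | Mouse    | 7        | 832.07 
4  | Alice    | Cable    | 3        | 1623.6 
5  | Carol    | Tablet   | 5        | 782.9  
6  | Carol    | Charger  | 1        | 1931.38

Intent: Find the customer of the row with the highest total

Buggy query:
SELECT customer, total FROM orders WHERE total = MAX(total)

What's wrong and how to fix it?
Bug: MAX(total) is an aggregate and cannot be used directly in WHERE

Fix: Use a subquery: WHERE total = (SELECT MAX(total) FROM orders)

Corrected query:
SELECT customer, total FROM orders WHERE total = (SELECT MAX(total) FROM orders)

Result:
customer | total  
---------+--------
Carol    | 1931.38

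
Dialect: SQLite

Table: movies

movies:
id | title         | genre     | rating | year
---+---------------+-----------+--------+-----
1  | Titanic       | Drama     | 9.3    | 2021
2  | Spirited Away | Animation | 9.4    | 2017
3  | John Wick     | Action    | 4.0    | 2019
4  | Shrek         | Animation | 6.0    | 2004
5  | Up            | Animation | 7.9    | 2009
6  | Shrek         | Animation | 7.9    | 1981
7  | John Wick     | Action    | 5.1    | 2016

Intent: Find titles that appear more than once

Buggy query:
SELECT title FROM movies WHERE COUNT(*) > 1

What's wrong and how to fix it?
Bug: COUNT(*) is an aggregate and cannot be used in WHERE

Fix: Group first, then use HAVING for the count condition

Corrected query:
SELECT title FROM movies GROUP BY title HAVING COUNT(*) > 1

Result:
title    
---------
John Wick
Shrek    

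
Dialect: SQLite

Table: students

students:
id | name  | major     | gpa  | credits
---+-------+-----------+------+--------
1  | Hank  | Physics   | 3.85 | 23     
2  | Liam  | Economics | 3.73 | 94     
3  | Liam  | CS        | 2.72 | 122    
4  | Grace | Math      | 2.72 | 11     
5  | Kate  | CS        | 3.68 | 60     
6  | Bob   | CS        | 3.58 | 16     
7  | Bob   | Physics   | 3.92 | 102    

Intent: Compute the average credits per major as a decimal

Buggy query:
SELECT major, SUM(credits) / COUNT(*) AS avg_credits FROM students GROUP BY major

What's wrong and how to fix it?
Bug: Both operands are integers, so '/' performs integer division and truncates

Fix: Multiply by 1.0 (or CAST to REAL) to force floating-point division

Corrected query:
SELECT major, SUM(credits) * 1.0 / COUNT(*) AS avg_credits FROM students GROUP BY major

Result:
major     | avg_credits
----------+------------
CS        | 66         
Economics | 94         
Math      | 11         
Physics   | 62.5       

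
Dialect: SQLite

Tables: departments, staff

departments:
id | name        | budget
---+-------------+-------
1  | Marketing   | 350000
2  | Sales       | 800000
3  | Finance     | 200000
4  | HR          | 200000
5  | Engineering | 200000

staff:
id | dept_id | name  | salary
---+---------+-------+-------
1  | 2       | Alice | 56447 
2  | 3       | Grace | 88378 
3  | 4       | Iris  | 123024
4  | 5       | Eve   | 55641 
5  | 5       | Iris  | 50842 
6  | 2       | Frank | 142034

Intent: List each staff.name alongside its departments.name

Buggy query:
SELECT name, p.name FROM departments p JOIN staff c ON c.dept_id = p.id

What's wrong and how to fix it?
Bug: 'name' exists in both joined tables, so the database can't tell which one is meant

Fix: Prefix ambiguous columns with the table alias

Corrected query:
SELECT c.name, p.name FROM departments p JOIN staff c ON c.dept_id = p.id

Result:
name  | name       
------+------------
Alice | Sales      
Grace | Finance    
Iris  | HR         
Eve   | Engineering
Iris  | Engineering
Frank | Sales      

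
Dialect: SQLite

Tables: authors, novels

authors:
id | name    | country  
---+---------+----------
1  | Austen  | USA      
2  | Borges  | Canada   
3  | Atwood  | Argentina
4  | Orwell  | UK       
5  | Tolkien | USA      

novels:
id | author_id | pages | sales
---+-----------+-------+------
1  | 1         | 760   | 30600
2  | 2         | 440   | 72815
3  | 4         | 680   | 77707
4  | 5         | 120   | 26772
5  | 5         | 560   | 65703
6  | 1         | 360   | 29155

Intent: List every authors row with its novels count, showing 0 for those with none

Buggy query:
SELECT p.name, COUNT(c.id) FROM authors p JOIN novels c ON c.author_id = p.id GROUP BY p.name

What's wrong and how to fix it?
Bug: INNER JOIN drops authors rows that have no matching novels rows

Fix: Use LEFT JOIN so parents without children still appear (COUNT(c.id) gives 0)

Corrected query:
SELECT p.name, COUNT(c.id) FROM authors p LEFT JOIN novels c ON c.author_id = p.id GROUP BY p.name

Result:
name    | COUNT(c.id)
--------+------------
Atwood  | 0          
Austen  | 2          
Borges  | 1          
Orwell  | 1          
Tolkien | 2          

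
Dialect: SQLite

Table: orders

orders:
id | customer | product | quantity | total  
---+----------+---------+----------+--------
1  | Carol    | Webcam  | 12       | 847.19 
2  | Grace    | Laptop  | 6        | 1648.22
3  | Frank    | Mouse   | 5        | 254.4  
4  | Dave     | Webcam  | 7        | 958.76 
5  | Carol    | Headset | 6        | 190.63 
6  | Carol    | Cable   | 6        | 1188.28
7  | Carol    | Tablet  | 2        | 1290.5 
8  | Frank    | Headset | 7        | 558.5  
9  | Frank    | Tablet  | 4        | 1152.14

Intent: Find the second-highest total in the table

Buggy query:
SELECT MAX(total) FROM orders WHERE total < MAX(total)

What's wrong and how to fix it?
Bug: The inner MAX is an aggregate inside WHERE, which is not allowed

Fix: Compute the overall MAX in a subquery, then take MAX of rows below it

Corrected query:
SELECT MAX(total) FROM orders WHERE total < (SELECT MAX(total) FROM orders)

Result:
MAX(total)
----------
1290.5    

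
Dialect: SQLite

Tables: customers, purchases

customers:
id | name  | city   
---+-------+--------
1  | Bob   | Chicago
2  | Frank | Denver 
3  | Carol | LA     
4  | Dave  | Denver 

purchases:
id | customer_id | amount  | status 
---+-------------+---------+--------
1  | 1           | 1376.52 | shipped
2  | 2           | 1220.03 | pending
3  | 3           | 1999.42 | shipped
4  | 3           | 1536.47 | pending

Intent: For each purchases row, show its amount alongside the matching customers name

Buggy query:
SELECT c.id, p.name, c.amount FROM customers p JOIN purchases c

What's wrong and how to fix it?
Bug: Missing join condition: each purchases row is matched to all customers rows instead of just its own

Fix: Add ON c.customer_id = p.id to the JOIN

Corrected query:
SELECT c.id, p.name, c.amount FROM customers p JOIN purchases c ON c.customer_id = p.id

Result:
id | name  | amount 
---+-------+--------
1  | Bob   | 1376.52
2  | Frank | 1220.03
3  | Carol | 1999.42
4  | Carol | 1536.47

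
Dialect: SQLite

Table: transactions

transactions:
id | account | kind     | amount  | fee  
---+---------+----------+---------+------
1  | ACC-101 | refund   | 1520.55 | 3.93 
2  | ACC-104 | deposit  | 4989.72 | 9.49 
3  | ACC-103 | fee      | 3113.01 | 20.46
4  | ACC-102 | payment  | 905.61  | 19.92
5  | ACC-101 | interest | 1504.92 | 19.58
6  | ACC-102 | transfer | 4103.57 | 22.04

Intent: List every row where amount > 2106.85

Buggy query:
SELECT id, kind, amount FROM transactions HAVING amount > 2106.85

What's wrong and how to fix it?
Bug: This is a non-aggregate query (no GROUP BY, no aggregates), so in SQLite the HAVING clause is invalid here; a row-level condition belongs in WHERE

Fix: Replace HAVING with WHERE since the condition applies to individual rows

Corrected query:
SELECT id, kind, amount FROM transactions WHERE amount > 2106.85

Result:
id | kind     | amount 
---+----------+--------
2  | deposit  | 4989.72
3  | fee      | 3113.01
6  | transfer | 4103.57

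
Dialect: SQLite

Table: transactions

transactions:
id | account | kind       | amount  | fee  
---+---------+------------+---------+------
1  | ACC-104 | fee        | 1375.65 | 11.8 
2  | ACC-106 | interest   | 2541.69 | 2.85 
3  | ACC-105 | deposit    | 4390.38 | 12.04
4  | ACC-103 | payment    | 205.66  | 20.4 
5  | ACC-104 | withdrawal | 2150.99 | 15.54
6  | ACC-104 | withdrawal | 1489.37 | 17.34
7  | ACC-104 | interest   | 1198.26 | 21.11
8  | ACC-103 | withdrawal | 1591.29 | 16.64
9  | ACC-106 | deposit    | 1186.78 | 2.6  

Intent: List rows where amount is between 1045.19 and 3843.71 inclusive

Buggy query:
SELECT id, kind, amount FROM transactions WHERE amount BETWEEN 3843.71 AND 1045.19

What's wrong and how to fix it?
Bug: The bounds are reversed; BETWEEN a AND b requires a <= b to match anything

Fix: Write BETWEEN 1045.19 AND 3843.71

Corrected query:
SELECT id, kind, amount FROM transactions WHERE amount BETWEEN 1045.19 AND 3843.71

Result:
id | kind       | amount 
---+------------+--------
1  | fee        | 1375.65
2  | interest   | 2541.69
5  | withdrawal | 2150.99
6  | withdrawal | 1489.37
7  | interest   | 1198.26
8  | withdrawal | 1591.29
9  | deposit    | 1186.78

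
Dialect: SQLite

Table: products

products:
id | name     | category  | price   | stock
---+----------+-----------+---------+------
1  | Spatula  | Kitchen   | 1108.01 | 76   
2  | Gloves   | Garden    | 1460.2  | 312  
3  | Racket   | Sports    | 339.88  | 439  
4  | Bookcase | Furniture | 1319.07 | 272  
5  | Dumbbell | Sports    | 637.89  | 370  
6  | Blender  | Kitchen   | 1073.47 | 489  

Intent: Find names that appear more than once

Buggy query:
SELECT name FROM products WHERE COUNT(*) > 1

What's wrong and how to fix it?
Bug: COUNT(*) is an aggregate and cannot be used in WHERE

Fix: Group first, then use HAVING for the count condition

Corrected query:
SELECT name FROM products GROUP BY name HAVING COUNT(*) > 1

Result:
(no rows)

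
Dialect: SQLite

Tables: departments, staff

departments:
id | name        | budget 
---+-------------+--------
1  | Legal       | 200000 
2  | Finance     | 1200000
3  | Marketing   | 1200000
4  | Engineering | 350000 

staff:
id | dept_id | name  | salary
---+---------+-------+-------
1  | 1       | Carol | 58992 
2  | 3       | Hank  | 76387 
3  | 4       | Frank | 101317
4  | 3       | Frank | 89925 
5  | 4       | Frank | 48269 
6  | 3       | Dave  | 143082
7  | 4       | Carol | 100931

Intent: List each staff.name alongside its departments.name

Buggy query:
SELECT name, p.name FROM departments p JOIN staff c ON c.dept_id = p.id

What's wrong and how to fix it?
Bug: 'name' exists in both joined tables, so the database can't tell which one is meant

Fix: Qualify the column with its table alias (c.name)

Corrected query:
SELECT c.name, p.name FROM departments p JOIN staff c ON c.dept_id = p.id

Result:
name  | name       
------+------------
Carol | Legal      
Hank  | Marketing  
Frank | Engineering
Frank | Marketing  
Frank | Engineering
Dave  | Marketing  
Carol | Engineering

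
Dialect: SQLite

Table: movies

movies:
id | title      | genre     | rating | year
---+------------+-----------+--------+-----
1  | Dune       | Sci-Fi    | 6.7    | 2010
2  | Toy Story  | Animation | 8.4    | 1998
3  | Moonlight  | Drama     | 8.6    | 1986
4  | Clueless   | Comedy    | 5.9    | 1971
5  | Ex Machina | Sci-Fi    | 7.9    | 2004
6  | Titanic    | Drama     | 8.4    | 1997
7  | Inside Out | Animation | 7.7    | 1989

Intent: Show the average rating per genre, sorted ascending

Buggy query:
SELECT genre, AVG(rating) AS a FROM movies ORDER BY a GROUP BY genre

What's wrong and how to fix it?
Bug: ORDER BY appears before GROUP BY; SQL clause order requires GROUP BY first

Fix: Move ORDER BY to the end, after GROUP BY

Corrected query:
SELECT genre, AVG(rating) AS a FROM movies GROUP BY genre ORDER BY a

Result:
genre     | a   
----------+-----
Comedy    | 5.9 
Sci-Fi    | 7.3 
Animation | 8.05
Drama     | 8.5 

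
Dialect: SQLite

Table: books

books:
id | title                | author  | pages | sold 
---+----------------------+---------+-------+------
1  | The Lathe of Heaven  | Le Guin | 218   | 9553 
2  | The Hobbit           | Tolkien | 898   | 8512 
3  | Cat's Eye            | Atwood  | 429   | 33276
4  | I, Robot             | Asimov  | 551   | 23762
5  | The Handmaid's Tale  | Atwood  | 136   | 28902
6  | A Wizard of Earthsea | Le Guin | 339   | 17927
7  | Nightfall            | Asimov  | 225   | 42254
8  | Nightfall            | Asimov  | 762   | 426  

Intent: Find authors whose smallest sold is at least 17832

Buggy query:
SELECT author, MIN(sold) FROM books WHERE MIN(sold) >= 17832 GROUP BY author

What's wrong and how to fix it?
Bug: Aggregates like MIN are computed per group after WHERE runs

Fix: Replace WHERE with HAVING after the GROUP BY

Corrected query:
SELECT author, MIN(sold) FROM books GROUP BY author HAVING MIN(sold) >= 17832

Result:
author | MIN(sold)
-------+----------
Atwood | 28902    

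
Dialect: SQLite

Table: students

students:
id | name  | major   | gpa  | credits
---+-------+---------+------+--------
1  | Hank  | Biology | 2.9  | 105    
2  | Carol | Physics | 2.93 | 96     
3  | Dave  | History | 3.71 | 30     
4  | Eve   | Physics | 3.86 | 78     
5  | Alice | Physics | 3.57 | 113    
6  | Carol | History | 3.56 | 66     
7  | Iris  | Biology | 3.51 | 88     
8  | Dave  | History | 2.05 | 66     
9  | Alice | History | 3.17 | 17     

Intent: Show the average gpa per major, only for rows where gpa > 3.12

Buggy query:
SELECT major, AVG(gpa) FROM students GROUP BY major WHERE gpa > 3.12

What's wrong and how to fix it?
Bug: Row-level WHERE must come before GROUP BY in the clause order

Fix: Place WHERE between FROM and GROUP BY

Corrected query:
SELECT major, AVG(gpa) FROM students WHERE gpa > 3.12 GROUP BY major

Result:
major   | AVG(gpa)
--------+---------
Biology | 3.51    
History | 3.48    
Physics | 3.715   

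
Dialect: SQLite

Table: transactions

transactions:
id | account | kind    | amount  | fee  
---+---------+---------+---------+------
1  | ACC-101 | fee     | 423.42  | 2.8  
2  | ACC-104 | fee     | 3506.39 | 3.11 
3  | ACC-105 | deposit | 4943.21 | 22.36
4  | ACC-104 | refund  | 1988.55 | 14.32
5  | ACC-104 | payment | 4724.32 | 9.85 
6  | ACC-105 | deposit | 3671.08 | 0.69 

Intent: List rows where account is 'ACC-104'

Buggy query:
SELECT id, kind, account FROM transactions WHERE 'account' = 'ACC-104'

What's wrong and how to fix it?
Bug: 'account' in single quotes is a string literal, not the column; the comparison is literal-vs-literal and never true

Fix: Remove the quotes around the column name (or use double quotes for an identifier)

Corrected query:
SELECT id, kind, account FROM transactions WHERE account = 'ACC-104'

Result:
id | kind    | account
---+---------+--------
2  | fee     | ACC-104
4  | refund  | ACC-104
5  | payment | ACC-104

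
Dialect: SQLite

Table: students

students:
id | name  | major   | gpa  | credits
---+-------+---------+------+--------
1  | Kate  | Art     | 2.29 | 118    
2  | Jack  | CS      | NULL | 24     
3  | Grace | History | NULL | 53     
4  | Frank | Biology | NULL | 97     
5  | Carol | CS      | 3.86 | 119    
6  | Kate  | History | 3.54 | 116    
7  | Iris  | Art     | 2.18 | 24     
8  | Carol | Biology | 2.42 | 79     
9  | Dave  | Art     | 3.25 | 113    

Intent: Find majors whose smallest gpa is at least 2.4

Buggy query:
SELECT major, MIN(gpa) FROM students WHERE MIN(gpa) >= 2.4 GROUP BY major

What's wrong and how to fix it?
Bug: Aggregates like MIN are computed per group after WHERE runs

Fix: Replace WHERE with HAVING after the GROUP BY

Corrected query:
SELECT major, MIN(gpa) FROM students GROUP BY major HAVING MIN(gpa) >= 2.4

Result:
major   | MIN(gpa)
--------+---------
Biology | 2.42    
CS      | 3.86    
History | 3.54    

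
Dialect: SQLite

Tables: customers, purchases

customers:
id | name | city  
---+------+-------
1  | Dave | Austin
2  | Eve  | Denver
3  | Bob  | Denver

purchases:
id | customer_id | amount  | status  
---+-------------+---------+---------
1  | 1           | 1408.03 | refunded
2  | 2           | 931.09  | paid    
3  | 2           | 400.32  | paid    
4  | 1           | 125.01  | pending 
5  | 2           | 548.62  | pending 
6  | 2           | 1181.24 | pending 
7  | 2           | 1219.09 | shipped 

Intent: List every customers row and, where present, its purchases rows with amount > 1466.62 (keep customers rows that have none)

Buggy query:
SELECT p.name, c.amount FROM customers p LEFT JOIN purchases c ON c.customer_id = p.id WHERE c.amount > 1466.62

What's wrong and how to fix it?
Bug: Filtering c.amount in WHERE discards the NULL rows produced by LEFT JOIN, turning it into an inner join

Fix: Put 'c.amount > 1466.62' in the JOIN's ON clause instead of WHERE

Corrected query:
SELECT p.name, c.amount FROM customers p LEFT JOIN purchases c ON c.customer_id = p.id AND c.amount > 1466.62

Result:
name | amount
-----+-------
Dave | NULL  
Eve  | NULL  
Bob  | NULL  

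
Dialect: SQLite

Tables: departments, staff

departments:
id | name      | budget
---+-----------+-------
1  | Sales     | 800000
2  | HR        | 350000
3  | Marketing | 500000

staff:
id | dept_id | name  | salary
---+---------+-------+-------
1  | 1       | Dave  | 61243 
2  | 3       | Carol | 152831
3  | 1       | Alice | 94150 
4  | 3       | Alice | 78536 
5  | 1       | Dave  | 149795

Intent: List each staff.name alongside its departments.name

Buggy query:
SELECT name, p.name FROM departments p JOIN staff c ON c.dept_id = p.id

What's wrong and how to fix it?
Bug: Both tables have a 'name' column; the unqualified reference is ambiguous

Fix: Qualify the column with its table alias (c.name)

Corrected query:
SELECT c.name, p.name FROM departments p JOIN staff c ON c.dept_id = p.id

Result:
name  | name     
------+----------
Dave  | Sales    
Carol | Marketing
Alice | Sales    
Alice | Marketing
Dave  | Sales    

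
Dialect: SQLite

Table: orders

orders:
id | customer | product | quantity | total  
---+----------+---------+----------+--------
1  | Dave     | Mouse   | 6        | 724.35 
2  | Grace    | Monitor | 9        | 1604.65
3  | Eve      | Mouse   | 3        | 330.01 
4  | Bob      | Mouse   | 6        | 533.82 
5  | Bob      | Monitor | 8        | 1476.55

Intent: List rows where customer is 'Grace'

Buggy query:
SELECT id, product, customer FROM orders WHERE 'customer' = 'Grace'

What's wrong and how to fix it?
Bug: 'customer' in single quotes is a string literal, not the column; the comparison is literal-vs-literal and never true

Fix: Remove the quotes around the column name (or use double quotes for an identifier)

Corrected query:
SELECT id, product, customer FROM orders WHERE customer = 'Grace'

Result:
id | product | customer
---+---------+---------
2  | Monitor | Grace   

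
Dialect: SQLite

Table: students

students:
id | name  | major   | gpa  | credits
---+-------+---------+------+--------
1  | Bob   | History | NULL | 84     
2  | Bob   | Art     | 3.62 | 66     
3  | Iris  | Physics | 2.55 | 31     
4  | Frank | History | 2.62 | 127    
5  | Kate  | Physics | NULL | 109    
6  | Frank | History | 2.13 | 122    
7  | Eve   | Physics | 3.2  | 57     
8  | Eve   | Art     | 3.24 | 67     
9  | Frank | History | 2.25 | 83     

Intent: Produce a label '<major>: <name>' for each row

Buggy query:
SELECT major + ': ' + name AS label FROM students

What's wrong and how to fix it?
Bug: SQLite uses || for string concatenation; + coerces text to numbers (yielding 0)

Fix: Use the || operator for string concatenation

Corrected query:
SELECT major || ': ' || name AS label FROM students

Result:
label         
--------------
History: Bob  
Art: Bob      
Physics: Iris 
History: Frank
Physics: Kate 
History: Frank
Physics: Eve  
Art: Eve      
History: Frank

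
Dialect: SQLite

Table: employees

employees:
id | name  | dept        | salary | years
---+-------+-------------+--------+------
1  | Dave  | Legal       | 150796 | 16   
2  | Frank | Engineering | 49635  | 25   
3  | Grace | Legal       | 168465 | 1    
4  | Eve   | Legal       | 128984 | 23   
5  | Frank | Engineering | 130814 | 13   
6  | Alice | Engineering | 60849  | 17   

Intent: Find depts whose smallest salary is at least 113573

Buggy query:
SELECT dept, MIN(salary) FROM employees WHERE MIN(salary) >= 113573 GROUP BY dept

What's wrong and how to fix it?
Bug: Aggregates like MIN are computed per group after WHERE runs

Fix: Replace WHERE with HAVING after the GROUP BY

Corrected query:
SELECT dept, MIN(salary) FROM employees GROUP BY dept HAVING MIN(salary) >= 113573

Result:
dept  | MIN(salary)
------+------------
Legal | 128984     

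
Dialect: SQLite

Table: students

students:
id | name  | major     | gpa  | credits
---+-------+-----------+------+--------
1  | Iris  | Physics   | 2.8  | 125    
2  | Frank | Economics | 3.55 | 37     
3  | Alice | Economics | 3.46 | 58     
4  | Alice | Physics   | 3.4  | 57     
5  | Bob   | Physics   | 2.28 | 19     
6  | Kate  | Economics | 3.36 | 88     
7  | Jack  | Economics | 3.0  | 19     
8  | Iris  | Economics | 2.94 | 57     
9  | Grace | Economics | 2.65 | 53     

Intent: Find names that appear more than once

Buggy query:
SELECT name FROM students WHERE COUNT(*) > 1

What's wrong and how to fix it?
Bug: COUNT(*) is an aggregate and cannot be used in WHERE

Fix: GROUP BY name, then filter groups with HAVING COUNT(*) > 1

Corrected query:
SELECT name FROM students GROUP BY name HAVING COUNT(*) > 1

Result:
name 
-----
Alice
Iris 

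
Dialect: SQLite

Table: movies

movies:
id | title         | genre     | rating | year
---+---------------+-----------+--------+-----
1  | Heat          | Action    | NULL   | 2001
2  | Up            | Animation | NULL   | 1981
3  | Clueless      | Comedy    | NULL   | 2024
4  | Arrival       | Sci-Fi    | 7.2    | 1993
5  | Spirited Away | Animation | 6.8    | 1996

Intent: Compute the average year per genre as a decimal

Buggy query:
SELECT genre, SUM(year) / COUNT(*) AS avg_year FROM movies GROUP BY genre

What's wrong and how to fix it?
Bug: Both operands are integers, so '/' performs integer division and truncates

Fix: Cast one side to REAL so the division keeps the fractional part

Corrected query:
SELECT genre, SUM(year) * 1.0 / COUNT(*) AS avg_year FROM movies GROUP BY genre

Result:
genre     | avg_year
----------+---------
Action    | 2001    
Animation | 1988.5  
Comedy    | 2024    
Sci-Fi    | 1993    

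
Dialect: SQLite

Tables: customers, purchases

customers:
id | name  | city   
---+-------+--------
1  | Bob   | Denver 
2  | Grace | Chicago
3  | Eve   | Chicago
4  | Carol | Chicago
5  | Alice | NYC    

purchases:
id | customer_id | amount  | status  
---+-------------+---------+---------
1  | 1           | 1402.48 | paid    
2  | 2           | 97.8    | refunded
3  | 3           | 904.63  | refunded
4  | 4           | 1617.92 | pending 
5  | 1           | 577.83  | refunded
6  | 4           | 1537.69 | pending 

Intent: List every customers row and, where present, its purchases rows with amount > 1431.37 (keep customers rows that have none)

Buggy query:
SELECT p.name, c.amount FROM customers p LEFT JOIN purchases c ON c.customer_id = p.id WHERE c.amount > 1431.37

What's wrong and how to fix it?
Bug: A WHERE condition on the right-hand table after LEFT JOIN drops unmatched parents

Fix: Put 'c.amount > 1431.37' in the JOIN's ON clause instead of WHERE

Corrected query:
SELECT p.name, c.amount FROM customers p LEFT JOIN purchases c ON c.customer_id = p.id AND c.amount > 1431.37

Result:
name  | amount 
------+--------
Bob   | NULL   
Grace | NULL   
Eve   | NULL   
Carol | 1537.69
Carol | 1617.92
Alice | NULL   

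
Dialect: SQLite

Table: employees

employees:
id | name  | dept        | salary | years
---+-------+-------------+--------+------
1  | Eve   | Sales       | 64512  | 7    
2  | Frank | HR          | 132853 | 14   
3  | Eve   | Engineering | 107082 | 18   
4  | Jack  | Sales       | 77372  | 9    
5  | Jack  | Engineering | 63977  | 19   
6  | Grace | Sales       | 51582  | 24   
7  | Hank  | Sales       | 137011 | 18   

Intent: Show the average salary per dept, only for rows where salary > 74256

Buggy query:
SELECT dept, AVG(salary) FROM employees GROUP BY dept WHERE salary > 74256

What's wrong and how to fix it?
Bug: WHERE cannot follow GROUP BY

Fix: Move the WHERE clause before GROUP BY

Corrected query:
SELECT dept, AVG(salary) FROM employees WHERE salary > 74256 GROUP BY dept

Result:
dept        | AVG(salary)
------------+------------
Engineering | 107082     
HR          | 132853     
Sales       | 107191.5   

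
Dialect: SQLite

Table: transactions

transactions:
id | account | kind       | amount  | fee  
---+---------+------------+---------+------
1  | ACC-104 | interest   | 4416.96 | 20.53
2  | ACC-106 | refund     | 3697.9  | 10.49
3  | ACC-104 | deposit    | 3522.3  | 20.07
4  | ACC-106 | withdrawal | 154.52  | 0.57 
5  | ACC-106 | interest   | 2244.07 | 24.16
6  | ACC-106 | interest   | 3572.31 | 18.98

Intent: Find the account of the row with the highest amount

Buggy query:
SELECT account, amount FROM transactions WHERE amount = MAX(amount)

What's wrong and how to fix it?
Bug: WHERE is evaluated per row; an aggregate over the whole table isn't defined there

Fix: Wrap MAX in a scalar subquery so WHERE compares against a single value

Corrected query:
SELECT account, amount FROM transactions WHERE amount = (SELECT MAX(amount) FROM transactions)

Result:
account | amount 
--------+--------
ACC-104 | 4416.96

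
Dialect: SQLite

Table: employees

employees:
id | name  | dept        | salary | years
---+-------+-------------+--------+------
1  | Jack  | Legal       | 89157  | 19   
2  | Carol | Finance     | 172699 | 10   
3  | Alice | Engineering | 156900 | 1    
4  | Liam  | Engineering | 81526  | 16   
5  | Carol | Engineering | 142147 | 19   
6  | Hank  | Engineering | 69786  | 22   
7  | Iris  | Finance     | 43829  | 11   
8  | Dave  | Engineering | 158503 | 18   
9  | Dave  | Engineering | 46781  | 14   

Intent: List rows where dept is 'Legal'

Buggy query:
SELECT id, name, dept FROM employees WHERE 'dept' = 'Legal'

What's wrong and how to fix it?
Bug: 'dept' in single quotes is a string literal, not the column; the comparison is literal-vs-literal and never true

Fix: Remove the quotes around the column name (or use double quotes for an identifier)

Corrected query:
SELECT id, name, dept FROM employees WHERE dept = 'Legal'

Result:
id | name | dept 
---+------+------
1  | Jack | Legal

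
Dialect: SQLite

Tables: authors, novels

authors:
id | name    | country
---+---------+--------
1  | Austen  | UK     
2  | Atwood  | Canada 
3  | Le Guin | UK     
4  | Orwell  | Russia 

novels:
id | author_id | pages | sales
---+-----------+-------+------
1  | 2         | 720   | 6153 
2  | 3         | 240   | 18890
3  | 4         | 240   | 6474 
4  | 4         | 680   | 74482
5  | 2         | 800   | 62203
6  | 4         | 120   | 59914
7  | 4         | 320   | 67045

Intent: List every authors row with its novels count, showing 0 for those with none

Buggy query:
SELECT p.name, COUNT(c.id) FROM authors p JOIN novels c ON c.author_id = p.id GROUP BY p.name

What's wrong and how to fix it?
Bug: INNER JOIN drops authors rows that have no matching novels rows

Fix: Use LEFT JOIN so parents without children still appear (COUNT(c.id) gives 0)

Corrected query:
SELECT p.name, COUNT(c.id) FROM authors p LEFT JOIN novels c ON c.author_id = p.id GROUP BY p.name

Result:
name    | COUNT(c.id)
--------+------------
Atwood  | 2          
Austen  | 0          
Le Guin | 1          
Orwell  | 4          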